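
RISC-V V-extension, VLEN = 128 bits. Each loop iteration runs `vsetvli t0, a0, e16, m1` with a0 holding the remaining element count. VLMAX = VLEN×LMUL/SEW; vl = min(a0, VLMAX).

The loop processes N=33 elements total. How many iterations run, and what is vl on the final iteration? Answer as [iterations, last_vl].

VLMAX = (128 × 1) / 16 = 8 lanes
N=33: ⌈33/8⌉ = 5 iters; last vl = 33 − 4×8 = 1

[iterations, last_vl] = [5, 1]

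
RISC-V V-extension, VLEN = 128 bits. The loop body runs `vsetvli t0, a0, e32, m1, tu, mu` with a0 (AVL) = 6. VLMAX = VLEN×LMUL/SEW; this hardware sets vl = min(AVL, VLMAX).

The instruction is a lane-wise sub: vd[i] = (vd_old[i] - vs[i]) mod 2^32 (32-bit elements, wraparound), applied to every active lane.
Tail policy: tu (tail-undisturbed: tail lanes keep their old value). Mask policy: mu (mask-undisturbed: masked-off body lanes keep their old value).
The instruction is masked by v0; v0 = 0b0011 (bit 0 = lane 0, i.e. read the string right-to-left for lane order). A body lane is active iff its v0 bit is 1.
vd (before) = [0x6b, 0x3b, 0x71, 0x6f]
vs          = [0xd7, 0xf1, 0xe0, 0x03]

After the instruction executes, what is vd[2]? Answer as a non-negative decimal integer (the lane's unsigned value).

lanes per group: 128·1/32 = 4
AVL=6 > VLMAX=4, so vl = 4
lane  0: sub(0x6b,0xd7) ⇒ 0xffffff94
lane  1: sub(0x3b,0xf1) ⇒ 0xffffff4a
lane  2: mask-off/keep ⇒ 0x71
lane  3: mask-off/keep ⇒ 0x6f

vd[2] = 113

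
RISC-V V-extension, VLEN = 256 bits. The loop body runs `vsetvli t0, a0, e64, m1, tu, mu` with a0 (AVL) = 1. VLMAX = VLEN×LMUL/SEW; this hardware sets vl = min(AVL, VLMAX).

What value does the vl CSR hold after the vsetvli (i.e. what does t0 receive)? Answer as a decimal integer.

VLMAX = (256 × 1) / 64 = 4 lanes
AVL=1 ≤ VLMAX=4, so vl = 1

vl = 1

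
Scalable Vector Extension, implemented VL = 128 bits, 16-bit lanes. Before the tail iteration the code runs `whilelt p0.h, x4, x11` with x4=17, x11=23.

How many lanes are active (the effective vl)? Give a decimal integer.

register lanes = 128/16 = 8
active while 17+j < 23, i.e. j ∈ [0,6) capped at 8 ⇒ 6

vl = 6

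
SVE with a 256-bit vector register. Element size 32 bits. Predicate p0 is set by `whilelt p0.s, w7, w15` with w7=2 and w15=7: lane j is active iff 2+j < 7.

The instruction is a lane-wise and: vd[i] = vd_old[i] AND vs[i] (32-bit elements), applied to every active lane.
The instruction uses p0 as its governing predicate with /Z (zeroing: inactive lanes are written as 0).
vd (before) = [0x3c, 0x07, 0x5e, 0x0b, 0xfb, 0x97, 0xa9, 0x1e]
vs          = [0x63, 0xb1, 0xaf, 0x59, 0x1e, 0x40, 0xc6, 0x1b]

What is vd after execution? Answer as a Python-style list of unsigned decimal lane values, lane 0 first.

lane count: 256 div 32 = 8
whilelt: lane j active iff 2+j < 7 → j < 5 → 5 active
[0] and(0x3c,0x63) = 0x20
[1] and(0x07,0xb1) = 0x01
[2] and(0x5e,0xaf) = 0x0e
[3] and(0x0b,0x59) = 0x09
[4] and(0xfb,0x1e) = 0x1a
[5] tail/zero = 0x00
[6] tail/zero = 0x00
[7] tail/zero = 0x00

vd = [32, 1, 14, 9, 26, 0, 0, 0]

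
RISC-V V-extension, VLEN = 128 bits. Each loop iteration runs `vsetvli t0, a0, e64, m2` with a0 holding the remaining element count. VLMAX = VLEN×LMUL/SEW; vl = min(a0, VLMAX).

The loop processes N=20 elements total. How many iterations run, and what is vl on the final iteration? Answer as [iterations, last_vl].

[iterations, last_vl] = [5, 4]

lanes per group: 128·2/64 = 4
iterations = ceil(20/4) = 5; final-pass vl = 4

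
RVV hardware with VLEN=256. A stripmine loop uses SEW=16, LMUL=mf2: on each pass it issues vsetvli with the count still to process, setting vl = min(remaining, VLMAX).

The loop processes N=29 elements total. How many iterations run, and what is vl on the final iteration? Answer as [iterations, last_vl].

VLMAX = VLEN×LMUL/SEW = 256×1/2/16 = 8
N=29: ⌈29/8⌉ = 4 iters; last vl = 29 − 3×8 = 5

[iterations, last_vl] = [4, 5]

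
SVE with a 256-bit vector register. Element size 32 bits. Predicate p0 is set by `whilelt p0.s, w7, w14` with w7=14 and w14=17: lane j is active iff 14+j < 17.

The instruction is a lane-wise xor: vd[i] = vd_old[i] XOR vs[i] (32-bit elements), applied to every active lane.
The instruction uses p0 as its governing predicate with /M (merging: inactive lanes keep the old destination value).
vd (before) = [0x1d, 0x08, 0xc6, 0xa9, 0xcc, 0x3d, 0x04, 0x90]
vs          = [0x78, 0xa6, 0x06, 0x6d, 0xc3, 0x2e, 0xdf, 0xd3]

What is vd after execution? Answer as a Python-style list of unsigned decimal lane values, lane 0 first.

vd = [101, 174, 192, 169, 204, 61, 4, 144]

register lanes = 256/32 = 8
active while 14+j < 17, i.e. j ∈ [0,3) capped at 8 ⇒ 3
[0] xor(0x1d,0x78) = 0x65
[1] xor(0x08,0xa6) = 0xae
[2] xor(0xc6,0x06) = 0xc0
[3] tail/keep = 0xa9
[4] tail/keep = 0xcc
[5] tail/keep = 0x3d
[6] tail/keep = 0x04
[7] tail/keep = 0x90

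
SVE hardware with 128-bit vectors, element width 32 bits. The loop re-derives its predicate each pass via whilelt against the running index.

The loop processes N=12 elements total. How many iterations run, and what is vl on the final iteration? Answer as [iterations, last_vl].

128-bit reg / 32-bit elem → 4 lanes
iterations = ceil(12/4) = 3; final-pass vl = 4

[iterations, last_vl] = [3, 4]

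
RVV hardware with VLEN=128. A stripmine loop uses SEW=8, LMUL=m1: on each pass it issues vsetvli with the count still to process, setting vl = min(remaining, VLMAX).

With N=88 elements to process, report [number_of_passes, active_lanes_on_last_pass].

[iterations, last_vl] = [6, 8]

VLMAX = VLEN×LMUL/SEW = 128×1/8 = 16
iterations = ceil(88/16) = 6; final-pass vl = 8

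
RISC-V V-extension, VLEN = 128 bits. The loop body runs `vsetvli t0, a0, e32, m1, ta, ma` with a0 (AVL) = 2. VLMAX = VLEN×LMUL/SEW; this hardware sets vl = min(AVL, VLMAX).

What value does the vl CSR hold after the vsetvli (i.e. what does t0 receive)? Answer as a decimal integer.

VLMAX = (128 × 1) / 32 = 4 lanes
AVL=2 ≤ VLMAX=4, so vl = 2

vl = 2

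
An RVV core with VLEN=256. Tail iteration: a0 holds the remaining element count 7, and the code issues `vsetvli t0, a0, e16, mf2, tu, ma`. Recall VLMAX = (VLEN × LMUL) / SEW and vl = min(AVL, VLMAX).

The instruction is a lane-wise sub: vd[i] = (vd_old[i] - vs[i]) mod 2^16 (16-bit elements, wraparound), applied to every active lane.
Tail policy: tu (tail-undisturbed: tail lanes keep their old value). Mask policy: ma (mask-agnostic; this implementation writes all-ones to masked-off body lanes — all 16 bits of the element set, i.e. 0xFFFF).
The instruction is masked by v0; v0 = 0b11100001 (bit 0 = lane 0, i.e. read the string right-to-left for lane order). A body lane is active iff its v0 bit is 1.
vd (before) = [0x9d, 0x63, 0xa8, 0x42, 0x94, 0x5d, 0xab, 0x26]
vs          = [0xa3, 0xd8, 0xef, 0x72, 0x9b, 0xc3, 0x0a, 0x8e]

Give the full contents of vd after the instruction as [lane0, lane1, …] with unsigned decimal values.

vd = [65530, 65535, 65535, 65535, 65535, 65434, 161, 38]

lanes per group: 256·1/2/16 = 8
vl ← min(7, 8) = 7
  i=0: sub(0x9d,0xa3) → 65530
  i=1: mask-off/ones → 65535
  i=2: mask-off/ones → 65535
  i=3: mask-off/ones → 65535
  i=4: mask-off/ones → 65535
  i=5: sub(0x5d,0xc3) → 65434
  i=6: sub(0xab,0x0a) → 161
  i=7: tail/keep → 38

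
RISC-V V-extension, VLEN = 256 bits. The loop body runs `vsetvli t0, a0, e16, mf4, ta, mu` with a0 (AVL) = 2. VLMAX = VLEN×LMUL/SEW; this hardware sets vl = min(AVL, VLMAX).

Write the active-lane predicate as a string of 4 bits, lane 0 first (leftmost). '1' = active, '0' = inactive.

predicate = 1100

VLMAX = VLEN×LMUL/SEW = 256×1/4/16 = 4
vl ← min(2, 4) = 2
bits (lane 0 leftmost): 1100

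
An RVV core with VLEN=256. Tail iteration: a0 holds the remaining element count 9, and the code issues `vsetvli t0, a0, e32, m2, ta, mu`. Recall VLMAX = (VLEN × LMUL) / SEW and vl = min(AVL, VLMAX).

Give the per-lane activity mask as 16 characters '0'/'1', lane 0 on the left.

predicate = 1111111110000000

lanes per group: 256·2/32 = 16
AVL=9 ≤ VLMAX=16, so vl = 9
bits (lane 0 leftmost): 1111111110000000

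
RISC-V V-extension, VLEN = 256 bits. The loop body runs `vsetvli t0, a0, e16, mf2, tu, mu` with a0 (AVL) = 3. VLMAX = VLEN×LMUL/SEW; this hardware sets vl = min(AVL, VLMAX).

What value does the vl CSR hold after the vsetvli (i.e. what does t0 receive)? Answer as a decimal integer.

vl = 3

VLMAX = (256 × 1/2) / 16 = 8 lanes
vl ← min(3, 8) = 3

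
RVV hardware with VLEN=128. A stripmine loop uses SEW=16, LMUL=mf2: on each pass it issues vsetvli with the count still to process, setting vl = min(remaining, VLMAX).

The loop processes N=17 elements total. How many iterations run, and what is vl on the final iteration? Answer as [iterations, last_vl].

lanes per group: 128·1/2/16 = 4
N=17: ⌈17/4⌉ = 5 iters; last vl = 17 − 4×4 = 1

[iterations, last_vl] = [5, 1]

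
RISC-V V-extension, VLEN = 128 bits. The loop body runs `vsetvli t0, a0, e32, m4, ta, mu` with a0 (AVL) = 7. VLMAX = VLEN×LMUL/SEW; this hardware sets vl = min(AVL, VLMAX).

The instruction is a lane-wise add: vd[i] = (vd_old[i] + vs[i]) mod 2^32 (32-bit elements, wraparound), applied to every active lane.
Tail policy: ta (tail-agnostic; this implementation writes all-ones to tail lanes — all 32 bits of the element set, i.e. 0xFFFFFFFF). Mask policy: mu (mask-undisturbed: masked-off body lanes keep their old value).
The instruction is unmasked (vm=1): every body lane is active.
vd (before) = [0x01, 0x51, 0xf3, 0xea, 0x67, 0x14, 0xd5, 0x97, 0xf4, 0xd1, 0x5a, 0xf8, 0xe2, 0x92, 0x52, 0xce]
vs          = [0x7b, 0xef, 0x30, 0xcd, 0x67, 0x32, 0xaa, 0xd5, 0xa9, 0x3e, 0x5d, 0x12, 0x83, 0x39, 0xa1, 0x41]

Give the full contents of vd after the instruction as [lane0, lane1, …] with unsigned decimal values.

VLMAX = (128 × 4) / 32 = 16 lanes
vl = min(AVL, VLMAX) = min(7, 16) = 7
[0] add(0x01,0x7b) = 0x7c
[1] add(0x51,0xef) = 0x140
[2] add(0xf3,0x30) = 0x123
[3] add(0xea,0xcd) = 0x1b7
[4] add(0x67,0x67) = 0xce
[5] add(0x14,0x32) = 0x46
[6] add(0xd5,0xaa) = 0x17f
[7] tail/ones = 0xffffffff
[8] tail/ones = 0xffffffff
[9] tail/ones = 0xffffffff
[10] tail/ones = 0xffffffff
[11] tail/ones = 0xffffffff
[12] tail/ones = 0xffffffff
[13] tail/ones = 0xffffffff
[14] tail/ones = 0xffffffff
[15] tail/ones = 0xffffffff

vd = [124, 320, 291, 439, 206, 70, 383, 4294967295, 4294967295, 4294967295, 4294967295, 4294967295, 4294967295, 4294967295, 4294967295, 4294967295]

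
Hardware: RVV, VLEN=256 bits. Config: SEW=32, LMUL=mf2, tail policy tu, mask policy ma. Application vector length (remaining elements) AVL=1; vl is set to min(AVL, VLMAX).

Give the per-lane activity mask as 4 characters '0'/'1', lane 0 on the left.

VLMAX = (256 × 1/2) / 32 = 4 lanes
AVL=1 ≤ VLMAX=4, so vl = 1
bits (lane 0 leftmost): 1000

predicate = 1000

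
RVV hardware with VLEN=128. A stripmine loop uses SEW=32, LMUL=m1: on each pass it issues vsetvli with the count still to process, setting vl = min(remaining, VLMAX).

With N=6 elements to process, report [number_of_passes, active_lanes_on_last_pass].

VLMAX = VLEN×LMUL/SEW = 128×1/32 = 4
N=6: ⌈6/4⌉ = 2 iters; last vl = 6 − 1×4 = 2

[iterations, last_vl] = [2, 2]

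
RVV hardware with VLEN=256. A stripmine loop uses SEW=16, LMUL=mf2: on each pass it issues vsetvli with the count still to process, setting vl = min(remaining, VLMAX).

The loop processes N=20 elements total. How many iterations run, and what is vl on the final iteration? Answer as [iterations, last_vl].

VLMAX = (256 × 1/2) / 16 = 8 lanes
N=20: ⌈20/8⌉ = 3 iters; last vl = 20 − 2×8 = 4

[iterations, last_vl] = [3, 4]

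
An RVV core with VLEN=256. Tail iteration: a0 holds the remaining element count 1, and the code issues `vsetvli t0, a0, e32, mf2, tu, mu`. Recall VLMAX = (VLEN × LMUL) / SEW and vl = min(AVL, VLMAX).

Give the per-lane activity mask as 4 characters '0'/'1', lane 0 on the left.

predicate = 1000

VLMAX = (256 × 1/2) / 32 = 4 lanes
vl = min(AVL, VLMAX) = min(1, 4) = 1
bits (lane 0 leftmost): 1000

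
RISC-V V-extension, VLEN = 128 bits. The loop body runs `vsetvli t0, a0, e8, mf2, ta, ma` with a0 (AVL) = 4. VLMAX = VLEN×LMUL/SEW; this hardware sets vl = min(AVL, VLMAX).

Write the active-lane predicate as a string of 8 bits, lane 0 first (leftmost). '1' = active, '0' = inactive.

predicate = 11110000

VLMAX = VLEN×LMUL/SEW = 128×1/2/8 = 8
vl ← min(4, 8) = 4
bits (lane 0 leftmost): 11110000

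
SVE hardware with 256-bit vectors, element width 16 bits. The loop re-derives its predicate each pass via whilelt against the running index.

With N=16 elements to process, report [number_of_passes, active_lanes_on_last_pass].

lane count: 256 div 16 = 16
iterations = ceil(16/16) = 1; final-pass vl = 16

[iterations, last_vl] = [1, 16]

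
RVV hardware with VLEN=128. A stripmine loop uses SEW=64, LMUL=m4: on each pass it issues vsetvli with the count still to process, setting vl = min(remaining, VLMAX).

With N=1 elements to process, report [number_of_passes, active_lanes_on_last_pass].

[iterations, last_vl] = [1, 1]

lanes per group: 128·4/64 = 8
iterations = ceil(1/8) = 1; final-pass vl = 1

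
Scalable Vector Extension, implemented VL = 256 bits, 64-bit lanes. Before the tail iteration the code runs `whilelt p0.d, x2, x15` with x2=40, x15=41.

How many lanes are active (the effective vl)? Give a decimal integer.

vl = 1

register lanes = 256/64 = 4
whilelt: lane j active iff 40+j < 41 → j < 1 → 1 active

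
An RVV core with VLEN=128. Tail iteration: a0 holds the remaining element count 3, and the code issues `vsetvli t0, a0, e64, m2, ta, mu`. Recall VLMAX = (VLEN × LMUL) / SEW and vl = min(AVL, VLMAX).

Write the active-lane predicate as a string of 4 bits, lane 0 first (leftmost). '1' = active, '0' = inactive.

predicate = 1110

VLMAX = (128 × 2) / 64 = 4 lanes
vl = min(AVL, VLMAX) = min(3, 4) = 3
bits (lane 0 leftmost): 1110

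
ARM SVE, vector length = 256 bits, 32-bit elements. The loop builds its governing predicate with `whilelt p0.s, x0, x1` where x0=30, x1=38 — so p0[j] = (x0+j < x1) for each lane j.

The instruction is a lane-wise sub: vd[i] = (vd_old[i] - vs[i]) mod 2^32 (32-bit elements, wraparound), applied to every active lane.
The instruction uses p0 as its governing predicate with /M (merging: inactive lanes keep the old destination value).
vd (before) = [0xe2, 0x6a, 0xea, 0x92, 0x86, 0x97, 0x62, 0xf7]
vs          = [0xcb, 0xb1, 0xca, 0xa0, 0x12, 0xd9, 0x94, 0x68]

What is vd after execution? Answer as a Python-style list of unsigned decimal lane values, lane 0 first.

lane count: 256 div 32 = 8
whilelt: lane j active iff 30+j < 38 → j < 8 → 8 active
  i=0: sub(0xe2,0xcb) → 23
  i=1: sub(0x6a,0xb1) → 4294967225
  i=2: sub(0xea,0xca) → 32
  i=3: sub(0x92,0xa0) → 4294967282
  i=4: sub(0x86,0x12) → 116
  i=5: sub(0x97,0xd9) → 4294967230
  i=6: sub(0x62,0x94) → 4294967246
  i=7: sub(0xf7,0x68) → 143

vd = [23, 4294967225, 32, 4294967282, 116, 4294967230, 4294967246, 143]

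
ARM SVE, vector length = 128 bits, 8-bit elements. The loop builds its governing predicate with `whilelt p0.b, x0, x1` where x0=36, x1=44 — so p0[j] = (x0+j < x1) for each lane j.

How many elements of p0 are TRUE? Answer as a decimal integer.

register lanes = 128/8 = 16
p0[j] = (36+j < 44); true for j=0..7 → 8 lanes set

vl = 8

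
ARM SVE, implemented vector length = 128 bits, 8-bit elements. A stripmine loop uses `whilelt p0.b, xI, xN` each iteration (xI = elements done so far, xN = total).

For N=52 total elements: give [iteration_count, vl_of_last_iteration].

[iterations, last_vl] = [4, 4]

register lanes = 128/8 = 16
iterations = ceil(52/16) = 4; final-pass vl = 4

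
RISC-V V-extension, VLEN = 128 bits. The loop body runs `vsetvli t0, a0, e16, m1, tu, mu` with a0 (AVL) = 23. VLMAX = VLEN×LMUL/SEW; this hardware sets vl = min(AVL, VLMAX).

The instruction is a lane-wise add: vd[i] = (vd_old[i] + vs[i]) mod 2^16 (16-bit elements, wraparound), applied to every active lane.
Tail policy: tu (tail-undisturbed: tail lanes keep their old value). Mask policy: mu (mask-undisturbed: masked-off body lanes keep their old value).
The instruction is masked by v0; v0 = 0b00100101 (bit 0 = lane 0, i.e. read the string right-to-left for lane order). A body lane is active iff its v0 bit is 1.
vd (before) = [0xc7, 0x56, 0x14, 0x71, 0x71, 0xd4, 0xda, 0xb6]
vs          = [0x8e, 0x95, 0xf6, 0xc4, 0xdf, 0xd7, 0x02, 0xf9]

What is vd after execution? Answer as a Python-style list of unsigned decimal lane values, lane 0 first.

vd = [341, 86, 266, 113, 113, 427, 218, 182]

VLMAX = VLEN×LMUL/SEW = 128×1/16 = 8
vl ← min(23, 8) = 8
lane  0: add(0xc7,0x8e) ⇒ 0x155
lane  1: mask-off/keep ⇒ 0x56
lane  2: add(0x14,0xf6) ⇒ 0x10a
lane  3: mask-off/keep ⇒ 0x71
lane  4: mask-off/keep ⇒ 0x71
lane  5: add(0xd4,0xd7) ⇒ 0x1ab
lane  6: mask-off/keep ⇒ 0xda
lane  7: mask-off/keep ⇒ 0xb6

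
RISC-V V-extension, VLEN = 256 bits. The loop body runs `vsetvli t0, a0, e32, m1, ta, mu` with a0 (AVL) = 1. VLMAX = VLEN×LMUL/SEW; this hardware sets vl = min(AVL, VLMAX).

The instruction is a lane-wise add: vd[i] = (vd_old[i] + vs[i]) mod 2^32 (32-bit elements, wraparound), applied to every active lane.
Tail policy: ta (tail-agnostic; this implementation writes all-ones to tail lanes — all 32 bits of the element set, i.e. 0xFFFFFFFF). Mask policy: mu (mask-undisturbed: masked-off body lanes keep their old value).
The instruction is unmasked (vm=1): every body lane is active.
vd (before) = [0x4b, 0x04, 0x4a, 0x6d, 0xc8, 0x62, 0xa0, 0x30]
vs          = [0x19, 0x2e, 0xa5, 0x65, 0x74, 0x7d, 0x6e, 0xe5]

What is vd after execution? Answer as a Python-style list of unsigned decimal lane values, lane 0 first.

vd = [100, 4294967295, 4294967295, 4294967295, 4294967295, 4294967295, 4294967295, 4294967295]

VLMAX = VLEN×LMUL/SEW = 256×1/32 = 8
AVL=1 ≤ VLMAX=8, so vl = 1
vd[0] add(0x4b,0x19) -> 0x64
vd[1] tail/ones -> 0xffffffff
vd[2] tail/ones -> 0xffffffff
vd[3] tail/ones -> 0xffffffff
vd[4] tail/ones -> 0xffffffff
vd[5] tail/ones -> 0xffffffff
vd[6] tail/ones -> 0xffffffff
vd[7] tail/ones -> 0xffffffff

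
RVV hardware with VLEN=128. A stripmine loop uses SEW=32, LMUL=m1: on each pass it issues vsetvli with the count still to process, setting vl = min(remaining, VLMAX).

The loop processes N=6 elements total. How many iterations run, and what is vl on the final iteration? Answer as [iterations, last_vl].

VLMAX = (128 × 1) / 32 = 4 lanes
N=6: ⌈6/4⌉ = 2 iters; last vl = 6 − 1×4 = 2

[iterations, last_vl] = [2, 2]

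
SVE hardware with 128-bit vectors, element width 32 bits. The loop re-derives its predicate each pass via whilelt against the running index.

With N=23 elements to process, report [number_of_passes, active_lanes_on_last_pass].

lane count: 128 div 32 = 4
23 elements at 4/iter → 6 passes, remainder 3 on the last

[iterations, last_vl] = [6, 3]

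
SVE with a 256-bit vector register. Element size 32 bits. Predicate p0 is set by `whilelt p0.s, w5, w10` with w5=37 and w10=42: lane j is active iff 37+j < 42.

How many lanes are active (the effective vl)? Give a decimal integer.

vl = 5

256-bit reg / 32-bit elem → 8 lanes
p0[j] = (37+j < 42); true for j=0..4 → 5 lanes set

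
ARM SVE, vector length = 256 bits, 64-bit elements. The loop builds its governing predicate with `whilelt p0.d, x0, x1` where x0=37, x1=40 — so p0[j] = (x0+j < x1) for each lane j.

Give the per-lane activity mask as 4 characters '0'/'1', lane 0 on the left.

register lanes = 256/64 = 4
whilelt: lane j active iff 37+j < 40 → j < 3 → 3 active
bits (lane 0 leftmost): 1110

predicate = 1110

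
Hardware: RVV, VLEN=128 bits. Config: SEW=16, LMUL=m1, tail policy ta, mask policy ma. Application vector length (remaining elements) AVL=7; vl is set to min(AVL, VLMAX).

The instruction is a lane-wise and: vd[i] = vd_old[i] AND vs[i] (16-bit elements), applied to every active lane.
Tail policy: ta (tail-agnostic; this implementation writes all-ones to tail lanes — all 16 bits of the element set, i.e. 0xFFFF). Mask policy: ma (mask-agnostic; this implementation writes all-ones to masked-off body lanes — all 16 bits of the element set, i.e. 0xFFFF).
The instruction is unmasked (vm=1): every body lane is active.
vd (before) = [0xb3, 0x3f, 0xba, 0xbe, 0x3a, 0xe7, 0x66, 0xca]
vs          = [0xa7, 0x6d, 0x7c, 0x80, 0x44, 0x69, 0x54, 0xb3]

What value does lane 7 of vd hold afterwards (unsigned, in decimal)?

vd[7] = 65535

VLMAX = (128 × 1) / 16 = 8 lanes
vl = min(AVL, VLMAX) = min(7, 8) = 7
  i=0: and(0xb3,0xa7) → 163
  i=1: and(0x3f,0x6d) → 45
  i=2: and(0xba,0x7c) → 56
  i=3: and(0xbe,0x80) → 128
  i=4: and(0x3a,0x44) → 0
  i=5: and(0xe7,0x69) → 97
  i=6: and(0x66,0x54) → 68
  i=7: tail/ones → 65535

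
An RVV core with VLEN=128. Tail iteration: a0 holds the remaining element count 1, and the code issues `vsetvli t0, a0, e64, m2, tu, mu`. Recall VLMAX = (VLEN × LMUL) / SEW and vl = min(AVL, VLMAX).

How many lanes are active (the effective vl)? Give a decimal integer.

VLMAX = VLEN×LMUL/SEW = 128×2/64 = 4
vl = min(AVL, VLMAX) = min(1, 4) = 1

vl = 1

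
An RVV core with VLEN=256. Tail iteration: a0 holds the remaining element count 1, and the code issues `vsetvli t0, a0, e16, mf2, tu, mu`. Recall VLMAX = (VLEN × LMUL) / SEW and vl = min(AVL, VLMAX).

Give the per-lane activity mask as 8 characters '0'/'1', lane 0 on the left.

VLMAX = VLEN×LMUL/SEW = 256×1/2/16 = 8
vl = min(AVL, VLMAX) = min(1, 8) = 1
bits (lane 0 leftmost): 10000000

predicate = 10000000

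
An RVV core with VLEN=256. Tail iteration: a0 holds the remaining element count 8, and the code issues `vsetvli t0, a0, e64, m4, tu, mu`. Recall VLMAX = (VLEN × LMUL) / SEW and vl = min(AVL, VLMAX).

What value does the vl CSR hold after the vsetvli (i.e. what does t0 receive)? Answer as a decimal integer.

vl = 8

VLMAX = VLEN×LMUL/SEW = 256×4/64 = 16
vl ← min(8, 16) = 8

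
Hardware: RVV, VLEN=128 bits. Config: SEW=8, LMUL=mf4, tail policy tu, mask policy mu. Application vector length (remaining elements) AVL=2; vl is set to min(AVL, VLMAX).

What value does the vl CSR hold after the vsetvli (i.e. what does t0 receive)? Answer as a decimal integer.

lanes per group: 128·1/4/8 = 4
vl ← min(2, 4) = 2

vl = 2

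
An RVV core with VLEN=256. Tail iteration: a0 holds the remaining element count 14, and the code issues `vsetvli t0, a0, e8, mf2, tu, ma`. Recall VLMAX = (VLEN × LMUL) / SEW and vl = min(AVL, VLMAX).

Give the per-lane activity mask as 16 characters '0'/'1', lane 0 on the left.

VLMAX = (256 × 1/2) / 8 = 16 lanes
AVL=14 ≤ VLMAX=16, so vl = 14
bits (lane 0 leftmost): 1111111111111100

predicate = 1111111111111100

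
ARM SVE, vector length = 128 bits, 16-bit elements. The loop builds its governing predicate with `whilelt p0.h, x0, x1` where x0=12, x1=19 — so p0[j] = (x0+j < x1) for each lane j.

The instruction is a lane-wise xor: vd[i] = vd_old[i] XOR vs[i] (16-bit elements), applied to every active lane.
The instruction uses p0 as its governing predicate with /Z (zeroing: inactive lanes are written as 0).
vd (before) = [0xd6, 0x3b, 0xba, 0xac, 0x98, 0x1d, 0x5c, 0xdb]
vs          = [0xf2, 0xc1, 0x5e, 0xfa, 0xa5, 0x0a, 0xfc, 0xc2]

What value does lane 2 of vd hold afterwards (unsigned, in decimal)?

lane count: 128 div 16 = 8
whilelt: lane j active iff 12+j < 19 → j < 7 → 7 active
[0] xor(0xd6,0xf2) = 0x24
[1] xor(0x3b,0xc1) = 0xfa
[2] xor(0xba,0x5e) = 0xe4
[3] xor(0xac,0xfa) = 0x56
[4] xor(0x98,0xa5) = 0x3d
[5] xor(0x1d,0x0a) = 0x17
[6] xor(0x5c,0xfc) = 0xa0
[7] tail/zero = 0x00

vd[2] = 228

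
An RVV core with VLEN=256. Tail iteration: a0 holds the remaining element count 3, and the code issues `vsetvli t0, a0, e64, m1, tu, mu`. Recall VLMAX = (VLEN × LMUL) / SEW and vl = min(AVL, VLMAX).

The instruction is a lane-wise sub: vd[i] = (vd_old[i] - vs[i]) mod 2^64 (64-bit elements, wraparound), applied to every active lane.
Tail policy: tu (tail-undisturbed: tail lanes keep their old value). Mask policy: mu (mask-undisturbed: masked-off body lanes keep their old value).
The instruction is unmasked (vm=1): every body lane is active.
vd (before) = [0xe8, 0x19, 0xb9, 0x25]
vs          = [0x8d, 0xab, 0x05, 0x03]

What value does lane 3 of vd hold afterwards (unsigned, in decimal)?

vd[3] = 37

lanes per group: 256·1/64 = 4
vl = min(AVL, VLMAX) = min(3, 4) = 3
[0] sub(0xe8,0x8d) = 0x5b
[1] sub(0x19,0xab) = 0xffffffffffffff6e
[2] sub(0xb9,0x05) = 0xb4
[3] tail/keep = 0x25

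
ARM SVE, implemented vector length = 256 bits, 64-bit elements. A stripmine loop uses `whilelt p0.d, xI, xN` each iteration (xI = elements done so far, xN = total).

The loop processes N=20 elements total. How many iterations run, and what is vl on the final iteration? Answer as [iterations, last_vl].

[iterations, last_vl] = [5, 4]

lane count: 256 div 64 = 4
N=20: ⌈20/4⌉ = 5 iters; last vl = 20 − 4×4 = 4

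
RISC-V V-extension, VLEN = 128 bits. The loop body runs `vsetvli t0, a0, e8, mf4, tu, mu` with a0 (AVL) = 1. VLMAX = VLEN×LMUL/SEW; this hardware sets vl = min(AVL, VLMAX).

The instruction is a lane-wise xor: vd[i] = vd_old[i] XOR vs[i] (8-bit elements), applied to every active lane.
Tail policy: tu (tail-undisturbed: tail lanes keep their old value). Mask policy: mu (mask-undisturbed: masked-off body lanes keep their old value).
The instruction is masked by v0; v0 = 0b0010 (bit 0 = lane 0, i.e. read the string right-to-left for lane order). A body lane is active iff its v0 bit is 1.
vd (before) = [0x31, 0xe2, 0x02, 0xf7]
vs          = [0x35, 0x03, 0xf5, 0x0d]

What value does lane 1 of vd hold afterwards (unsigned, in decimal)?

lanes per group: 128·1/4/8 = 4
AVL=1 ≤ VLMAX=4, so vl = 1
vd[0] mask-off/keep -> 0x31
vd[1] tail/keep -> 0xe2
vd[2] tail/keep -> 0x02
vd[3] tail/keep -> 0xf7

vd[1] = 226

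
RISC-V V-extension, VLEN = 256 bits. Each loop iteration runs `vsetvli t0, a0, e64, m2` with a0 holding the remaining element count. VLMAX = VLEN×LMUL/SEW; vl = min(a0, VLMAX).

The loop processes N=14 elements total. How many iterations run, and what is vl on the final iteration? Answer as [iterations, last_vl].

lanes per group: 256·2/64 = 8
14 elements at 8/iter → 2 passes, remainder 6 on the last

[iterations, last_vl] = [2, 6]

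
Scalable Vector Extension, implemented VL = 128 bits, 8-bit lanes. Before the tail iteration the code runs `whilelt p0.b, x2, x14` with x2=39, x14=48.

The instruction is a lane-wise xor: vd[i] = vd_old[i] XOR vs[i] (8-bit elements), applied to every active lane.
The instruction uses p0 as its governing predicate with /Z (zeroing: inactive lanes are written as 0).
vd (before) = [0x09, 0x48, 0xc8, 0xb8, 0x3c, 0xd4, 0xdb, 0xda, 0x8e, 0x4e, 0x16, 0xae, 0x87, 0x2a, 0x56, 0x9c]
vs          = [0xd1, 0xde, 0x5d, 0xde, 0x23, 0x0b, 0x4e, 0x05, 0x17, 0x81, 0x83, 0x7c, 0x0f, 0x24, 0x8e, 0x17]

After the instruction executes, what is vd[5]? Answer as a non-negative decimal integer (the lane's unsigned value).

lane count: 128 div 8 = 16
p0[j] = (39+j < 48); true for j=0..8 → 9 lanes set
lane  0: xor(0x09,0xd1) ⇒ 0xd8
lane  1: xor(0x48,0xde) ⇒ 0x96
lane  2: xor(0xc8,0x5d) ⇒ 0x95
lane  3: xor(0xb8,0xde) ⇒ 0x66
lane  4: xor(0x3c,0x23) ⇒ 0x1f
lane  5: xor(0xd4,0x0b) ⇒ 0xdf
lane  6: xor(0xdb,0x4e) ⇒ 0x95
lane  7: xor(0xda,0x05) ⇒ 0xdf
lane  8: xor(0x8e,0x17) ⇒ 0x99
lane  9: tail/zero ⇒ 0x00
lane 10: tail/zero ⇒ 0x00
lane 11: tail/zero ⇒ 0x00
lane 12: tail/zero ⇒ 0x00
lane 13: tail/zero ⇒ 0x00
lane 14: tail/zero ⇒ 0x00
lane 15: tail/zero ⇒ 0x00

vd[5] = 223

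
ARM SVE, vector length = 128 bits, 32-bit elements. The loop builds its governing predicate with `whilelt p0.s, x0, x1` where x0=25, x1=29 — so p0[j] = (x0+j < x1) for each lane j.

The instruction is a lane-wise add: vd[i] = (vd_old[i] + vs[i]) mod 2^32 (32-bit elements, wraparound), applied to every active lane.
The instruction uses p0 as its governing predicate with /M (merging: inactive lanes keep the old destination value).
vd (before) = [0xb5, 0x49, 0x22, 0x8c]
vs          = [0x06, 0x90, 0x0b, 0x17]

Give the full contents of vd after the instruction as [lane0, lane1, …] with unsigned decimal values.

vd = [187, 217, 45, 163]

128-bit reg / 32-bit elem → 4 lanes
p0[j] = (25+j < 29); true for j=0..3 → 4 lanes set
[0] add(0xb5,0x06) = 0xbb
[1] add(0x49,0x90) = 0xd9
[2] add(0x22,0x0b) = 0x2d
[3] add(0x8c,0x17) = 0xa3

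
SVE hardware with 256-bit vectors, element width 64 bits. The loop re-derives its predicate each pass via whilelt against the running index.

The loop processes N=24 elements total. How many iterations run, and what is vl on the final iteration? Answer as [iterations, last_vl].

[iterations, last_vl] = [6, 4]

lane count: 256 div 64 = 4
N=24: ⌈24/4⌉ = 6 iters; last vl = 24 − 5×4 = 4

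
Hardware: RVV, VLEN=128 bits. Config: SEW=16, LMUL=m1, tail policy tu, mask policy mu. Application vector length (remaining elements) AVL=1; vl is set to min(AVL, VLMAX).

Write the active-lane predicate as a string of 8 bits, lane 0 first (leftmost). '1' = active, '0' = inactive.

predicate = 10000000

lanes per group: 128·1/16 = 8
vl = min(AVL, VLMAX) = min(1, 8) = 1
bits (lane 0 leftmost): 10000000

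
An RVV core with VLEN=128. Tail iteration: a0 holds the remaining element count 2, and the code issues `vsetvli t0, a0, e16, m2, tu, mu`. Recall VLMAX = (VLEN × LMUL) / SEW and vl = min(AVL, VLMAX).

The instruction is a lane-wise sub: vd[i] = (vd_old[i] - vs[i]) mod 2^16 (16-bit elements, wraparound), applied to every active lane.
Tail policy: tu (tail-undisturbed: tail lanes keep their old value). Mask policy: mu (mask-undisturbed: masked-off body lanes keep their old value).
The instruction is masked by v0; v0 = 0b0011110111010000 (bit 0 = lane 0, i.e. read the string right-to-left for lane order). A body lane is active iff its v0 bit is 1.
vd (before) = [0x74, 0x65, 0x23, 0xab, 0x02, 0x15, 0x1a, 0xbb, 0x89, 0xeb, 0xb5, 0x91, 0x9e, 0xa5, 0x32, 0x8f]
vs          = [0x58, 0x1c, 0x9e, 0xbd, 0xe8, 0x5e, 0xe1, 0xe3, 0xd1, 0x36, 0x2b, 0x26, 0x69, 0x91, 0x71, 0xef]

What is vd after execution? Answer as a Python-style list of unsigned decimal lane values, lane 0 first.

VLMAX = VLEN×LMUL/SEW = 128×2/16 = 16
vl = min(AVL, VLMAX) = min(2, 16) = 2
[0] mask-off/keep = 0x74
[1] mask-off/keep = 0x65
[2] tail/keep = 0x23
[3] tail/keep = 0xab
[4] tail/keep = 0x02
[5] tail/keep = 0x15
[6] tail/keep = 0x1a
[7] tail/keep = 0xbb
[8] tail/keep = 0x89
[9] tail/keep = 0xeb
[10] tail/keep = 0xb5
[11] tail/keep = 0x91
[12] tail/keep = 0x9e
[13] tail/keep = 0xa5
[14] tail/keep = 0x32
[15] tail/keep = 0x8f

vd = [116, 101, 35, 171, 2, 21, 26, 187, 137, 235, 181, 145, 158, 165, 50, 143]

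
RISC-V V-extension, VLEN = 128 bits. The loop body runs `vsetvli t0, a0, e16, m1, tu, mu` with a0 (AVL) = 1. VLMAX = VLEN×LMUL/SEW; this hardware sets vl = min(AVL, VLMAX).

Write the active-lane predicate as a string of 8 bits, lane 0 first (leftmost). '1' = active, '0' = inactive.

VLMAX = VLEN×LMUL/SEW = 128×1/16 = 8
vl ← min(1, 8) = 1
bits (lane 0 leftmost): 10000000

predicate = 10000000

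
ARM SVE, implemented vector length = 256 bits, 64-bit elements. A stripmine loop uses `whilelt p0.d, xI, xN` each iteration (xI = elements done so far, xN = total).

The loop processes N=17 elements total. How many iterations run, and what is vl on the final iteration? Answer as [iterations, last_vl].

lane count: 256 div 64 = 4
N=17: ⌈17/4⌉ = 5 iters; last vl = 17 − 4×4 = 1

[iterations, last_vl] = [5, 1]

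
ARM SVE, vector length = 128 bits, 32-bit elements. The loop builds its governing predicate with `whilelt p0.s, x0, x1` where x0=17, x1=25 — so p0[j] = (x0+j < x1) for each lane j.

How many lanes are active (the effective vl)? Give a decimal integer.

128-bit reg / 32-bit elem → 4 lanes
p0[j] = (17+j < 25); true for j=0..3 → 4 lanes set

vl = 4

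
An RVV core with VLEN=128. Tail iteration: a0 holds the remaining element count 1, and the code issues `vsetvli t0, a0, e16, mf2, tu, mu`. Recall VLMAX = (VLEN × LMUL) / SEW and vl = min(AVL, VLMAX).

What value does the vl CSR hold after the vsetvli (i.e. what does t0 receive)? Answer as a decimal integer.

vl = 1

VLMAX = (128 × 1/2) / 16 = 4 lanes
vl = min(AVL, VLMAX) = min(1, 4) = 1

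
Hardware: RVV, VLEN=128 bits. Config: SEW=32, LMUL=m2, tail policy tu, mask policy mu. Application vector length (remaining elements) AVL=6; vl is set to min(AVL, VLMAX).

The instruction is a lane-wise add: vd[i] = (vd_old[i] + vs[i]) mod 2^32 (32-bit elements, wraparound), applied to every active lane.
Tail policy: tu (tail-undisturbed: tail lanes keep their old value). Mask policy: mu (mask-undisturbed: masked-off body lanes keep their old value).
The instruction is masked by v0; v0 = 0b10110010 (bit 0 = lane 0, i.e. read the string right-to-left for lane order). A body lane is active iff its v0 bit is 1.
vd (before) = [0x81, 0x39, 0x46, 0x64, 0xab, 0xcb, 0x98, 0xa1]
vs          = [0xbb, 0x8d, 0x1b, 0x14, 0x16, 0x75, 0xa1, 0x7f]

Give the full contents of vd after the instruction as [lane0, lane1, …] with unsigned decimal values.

vd = [129, 198, 70, 100, 193, 320, 152, 161]

VLMAX = (128 × 2) / 32 = 8 lanes
AVL=6 ≤ VLMAX=8, so vl = 6
  i=0: mask-off/keep → 129
  i=1: add(0x39,0x8d) → 198
  i=2: mask-off/keep → 70
  i=3: mask-off/keep → 100
  i=4: add(0xab,0x16) → 193
  i=5: add(0xcb,0x75) → 320
  i=6: tail/keep → 152
  i=7: tail/keep → 161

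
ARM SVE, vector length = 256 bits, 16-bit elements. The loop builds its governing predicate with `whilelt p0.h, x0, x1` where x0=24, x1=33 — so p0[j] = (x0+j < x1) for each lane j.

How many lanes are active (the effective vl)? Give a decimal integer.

register lanes = 256/16 = 16
p0[j] = (24+j < 33); true for j=0..8 → 9 lanes set

vl = 9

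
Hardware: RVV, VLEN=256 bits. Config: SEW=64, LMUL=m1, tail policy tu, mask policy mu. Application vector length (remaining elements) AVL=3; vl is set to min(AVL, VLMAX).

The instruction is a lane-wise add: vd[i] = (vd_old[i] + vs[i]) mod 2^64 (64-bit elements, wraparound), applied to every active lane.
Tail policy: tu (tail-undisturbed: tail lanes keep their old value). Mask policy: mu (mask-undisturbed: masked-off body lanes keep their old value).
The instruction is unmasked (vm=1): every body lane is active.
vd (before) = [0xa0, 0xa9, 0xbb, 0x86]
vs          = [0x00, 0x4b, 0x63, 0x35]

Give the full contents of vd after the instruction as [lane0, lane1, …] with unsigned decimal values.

lanes per group: 256·1/64 = 4
vl = min(AVL, VLMAX) = min(3, 4) = 3
  i=0: add(0xa0,0x00) → 160
  i=1: add(0xa9,0x4b) → 244
  i=2: add(0xbb,0x63) → 286
  i=3: tail/keep → 134

vd = [160, 244, 286, 134]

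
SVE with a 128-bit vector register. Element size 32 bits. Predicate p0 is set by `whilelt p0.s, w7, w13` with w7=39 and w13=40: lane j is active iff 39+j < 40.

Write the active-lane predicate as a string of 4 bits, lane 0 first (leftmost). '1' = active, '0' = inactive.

predicate = 1000

lane count: 128 div 32 = 4
p0[j] = (39+j < 40); true for j=0..0 → 1 lanes set
bits (lane 0 leftmost): 1000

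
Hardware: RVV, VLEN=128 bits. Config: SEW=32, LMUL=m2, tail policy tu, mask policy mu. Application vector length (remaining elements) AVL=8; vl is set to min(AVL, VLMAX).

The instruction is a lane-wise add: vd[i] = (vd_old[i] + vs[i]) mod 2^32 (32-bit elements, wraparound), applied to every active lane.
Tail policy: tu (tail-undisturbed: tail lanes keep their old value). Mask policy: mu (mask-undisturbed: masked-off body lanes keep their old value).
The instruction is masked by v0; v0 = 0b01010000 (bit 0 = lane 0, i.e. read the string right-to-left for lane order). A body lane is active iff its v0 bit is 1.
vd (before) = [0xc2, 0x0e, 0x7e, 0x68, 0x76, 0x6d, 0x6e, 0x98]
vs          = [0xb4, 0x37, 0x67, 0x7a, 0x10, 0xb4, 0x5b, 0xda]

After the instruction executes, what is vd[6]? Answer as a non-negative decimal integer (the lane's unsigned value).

vd[6] = 201

VLMAX = (128 × 2) / 32 = 8 lanes
AVL=8 ≤ VLMAX=8, so vl = 8
[0] mask-off/keep = 0xc2
[1] mask-off/keep = 0x0e
[2] mask-off/keep = 0x7e
[3] mask-off/keep = 0x68
[4] add(0x76,0x10) = 0x86
[5] mask-off/keep = 0x6d
[6] add(0x6e,0x5b) = 0xc9
[7] mask-off/keep = 0x98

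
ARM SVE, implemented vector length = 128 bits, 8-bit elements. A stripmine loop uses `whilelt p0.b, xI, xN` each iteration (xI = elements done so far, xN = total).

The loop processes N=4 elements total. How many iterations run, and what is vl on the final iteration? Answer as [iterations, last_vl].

register lanes = 128/8 = 16
iterations = ceil(4/16) = 1; final-pass vl = 4

[iterations, last_vl] = [1, 4]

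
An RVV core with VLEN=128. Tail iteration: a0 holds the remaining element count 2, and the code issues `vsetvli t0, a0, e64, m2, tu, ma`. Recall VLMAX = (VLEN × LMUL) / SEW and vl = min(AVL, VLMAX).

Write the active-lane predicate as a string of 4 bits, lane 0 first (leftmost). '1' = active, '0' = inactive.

predicate = 1100

VLMAX = (128 × 2) / 64 = 4 lanes
vl ← min(2, 4) = 2
bits (lane 0 leftmost): 1100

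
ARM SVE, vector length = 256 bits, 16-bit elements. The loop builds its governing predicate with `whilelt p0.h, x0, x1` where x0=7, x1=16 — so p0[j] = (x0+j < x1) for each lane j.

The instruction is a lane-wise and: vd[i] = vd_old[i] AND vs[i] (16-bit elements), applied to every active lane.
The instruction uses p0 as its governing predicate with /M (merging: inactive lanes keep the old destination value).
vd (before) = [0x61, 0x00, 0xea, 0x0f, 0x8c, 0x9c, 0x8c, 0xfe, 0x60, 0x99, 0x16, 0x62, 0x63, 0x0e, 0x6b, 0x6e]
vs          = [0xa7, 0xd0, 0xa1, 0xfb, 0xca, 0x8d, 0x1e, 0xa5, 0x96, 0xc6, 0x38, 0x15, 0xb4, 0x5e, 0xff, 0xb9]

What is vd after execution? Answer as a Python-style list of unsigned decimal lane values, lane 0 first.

vd = [33, 0, 160, 11, 136, 140, 12, 164, 0, 153, 22, 98, 99, 14, 107, 110]

256-bit reg / 16-bit elem → 16 lanes
whilelt: lane j active iff 7+j < 16 → j < 9 → 9 active
[0] and(0x61,0xa7) = 0x21
[1] and(0x00,0xd0) = 0x00
[2] and(0xea,0xa1) = 0xa0
[3] and(0x0f,0xfb) = 0x0b
[4] and(0x8c,0xca) = 0x88
[5] and(0x9c,0x8d) = 0x8c
[6] and(0x8c,0x1e) = 0x0c
[7] and(0xfe,0xa5) = 0xa4
[8] and(0x60,0x96) = 0x00
[9] tail/keep = 0x99
[10] tail/keep = 0x16
[11] tail/keep = 0x62
[12] tail/keep = 0x63
[13] tail/keep = 0x0e
[14] tail/keep = 0x6b
[15] tail/keep = 0x6e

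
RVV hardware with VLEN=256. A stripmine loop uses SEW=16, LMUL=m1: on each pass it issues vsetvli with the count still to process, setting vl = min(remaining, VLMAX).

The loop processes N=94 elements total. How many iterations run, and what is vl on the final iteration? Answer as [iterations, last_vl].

VLMAX = VLEN×LMUL/SEW = 256×1/16 = 16
iterations = ceil(94/16) = 6; final-pass vl = 14

[iterations, last_vl] = [6, 14]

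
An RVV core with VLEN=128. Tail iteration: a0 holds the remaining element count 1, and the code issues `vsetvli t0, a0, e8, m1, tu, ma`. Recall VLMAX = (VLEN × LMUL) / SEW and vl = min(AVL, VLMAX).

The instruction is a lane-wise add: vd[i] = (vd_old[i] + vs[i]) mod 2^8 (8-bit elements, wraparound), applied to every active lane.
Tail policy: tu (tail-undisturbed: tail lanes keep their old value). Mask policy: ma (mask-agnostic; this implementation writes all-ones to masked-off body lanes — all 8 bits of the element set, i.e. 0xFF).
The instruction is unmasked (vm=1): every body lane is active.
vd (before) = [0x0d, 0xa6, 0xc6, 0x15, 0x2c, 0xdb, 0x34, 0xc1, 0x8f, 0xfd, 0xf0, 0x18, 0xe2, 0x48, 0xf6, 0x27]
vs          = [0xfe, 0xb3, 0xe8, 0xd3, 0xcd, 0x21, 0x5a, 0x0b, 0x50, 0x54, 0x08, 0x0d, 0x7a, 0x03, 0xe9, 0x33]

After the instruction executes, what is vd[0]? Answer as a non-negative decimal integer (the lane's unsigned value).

vd[0] = 11

VLMAX = VLEN×LMUL/SEW = 128×1/8 = 16
vl = min(AVL, VLMAX) = min(1, 16) = 1
vd[0] add(0x0d,0xfe) -> 0x0b
vd[1] tail/keep -> 0xa6
vd[2] tail/keep -> 0xc6
vd[3] tail/keep -> 0x15
vd[4] tail/keep -> 0x2c
vd[5] tail/keep -> 0xdb
vd[6] tail/keep -> 0x34
vd[7] tail/keep -> 0xc1
vd[8] tail/keep -> 0x8f
vd[9] tail/keep -> 0xfd
vd[10] tail/keep -> 0xf0
vd[11] tail/keep -> 0x18
vd[12] tail/keep -> 0xe2
vd[13] tail/keep -> 0x48
vd[14] tail/keep -> 0xf6
vd[15] tail/keep -> 0x27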